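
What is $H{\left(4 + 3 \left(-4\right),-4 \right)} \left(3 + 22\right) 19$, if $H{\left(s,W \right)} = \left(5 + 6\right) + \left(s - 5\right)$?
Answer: $-950$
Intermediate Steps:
$H{\left(s,W \right)} = 6 + s$ ($H{\left(s,W \right)} = 11 + \left(s - 5\right) = 11 + \left(-5 + s\right) = 6 + s$)
$H{\left(4 + 3 \left(-4\right),-4 \right)} \left(3 + 22\right) 19 = \left(6 + \left(4 + 3 \left(-4\right)\right)\right) \left(3 + 22\right) 19 = \left(6 + \left(4 - 12\right)\right) 25 \cdot 19 = \left(6 - 8\right) 25 \cdot 19 = \left(-2\right) 25 \cdot 19 = \left(-50\right) 19 = -950$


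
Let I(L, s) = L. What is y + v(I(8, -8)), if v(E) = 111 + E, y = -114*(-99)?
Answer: 11405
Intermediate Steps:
y = 11286
y + v(I(8, -8)) = 11286 + (111 + 8) = 11286 + 119 = 11405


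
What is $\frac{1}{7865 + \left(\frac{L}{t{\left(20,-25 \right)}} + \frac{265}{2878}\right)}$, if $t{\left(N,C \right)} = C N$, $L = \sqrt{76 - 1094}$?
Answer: $\frac{2035801416562500}{16011765594498528239} + \frac{517680250 i \sqrt{1018}}{16011765594498528239} \approx 0.00012714 + 1.0316 \cdot 10^{-9} i$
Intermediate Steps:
$L = i \sqrt{1018}$ ($L = \sqrt{-1018} = i \sqrt{1018} \approx 31.906 i$)
$\frac{1}{7865 + \left(\frac{L}{t{\left(20,-25 \right)}} + \frac{265}{2878}\right)} = \frac{1}{7865 + \left(\frac{i \sqrt{1018}}{\left(-25\right) 20} + \frac{265}{2878}\right)} = \frac{1}{7865 + \left(\frac{i \sqrt{1018}}{-500} + 265 \cdot \frac{1}{2878}\right)} = \frac{1}{7865 + \left(i \sqrt{1018} \left(- \frac{1}{500}\right) + \frac{265}{2878}\right)} = \frac{1}{7865 + \left(- \frac{i \sqrt{1018}}{500} + \frac{265}{2878}\right)} = \frac{1}{7865 + \left(\frac{265}{2878} - \frac{i \sqrt{1018}}{500}\right)} = \frac{1}{\frac{22635735}{2878} - \frac{i \sqrt{1018}}{500}}$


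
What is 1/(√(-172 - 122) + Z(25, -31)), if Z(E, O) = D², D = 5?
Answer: 25/919 - 7*I*√6/919 ≈ 0.027203 - 0.018658*I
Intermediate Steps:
Z(E, O) = 25 (Z(E, O) = 5² = 25)
1/(√(-172 - 122) + Z(25, -31)) = 1/(√(-172 - 122) + 25) = 1/(√(-294) + 25) = 1/(7*I*√6 + 25) = 1/(25 + 7*I*√6)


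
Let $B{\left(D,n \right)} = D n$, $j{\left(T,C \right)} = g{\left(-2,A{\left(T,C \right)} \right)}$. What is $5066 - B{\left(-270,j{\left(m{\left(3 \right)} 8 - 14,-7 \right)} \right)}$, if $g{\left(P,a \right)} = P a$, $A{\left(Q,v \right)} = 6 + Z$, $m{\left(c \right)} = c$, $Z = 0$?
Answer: $1826$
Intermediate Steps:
$A{\left(Q,v \right)} = 6$ ($A{\left(Q,v \right)} = 6 + 0 = 6$)
$j{\left(T,C \right)} = -12$ ($j{\left(T,C \right)} = \left(-2\right) 6 = -12$)
$5066 - B{\left(-270,j{\left(m{\left(3 \right)} 8 - 14,-7 \right)} \right)} = 5066 - \left(-270\right) \left(-12\right) = 5066 - 3240 = 1826$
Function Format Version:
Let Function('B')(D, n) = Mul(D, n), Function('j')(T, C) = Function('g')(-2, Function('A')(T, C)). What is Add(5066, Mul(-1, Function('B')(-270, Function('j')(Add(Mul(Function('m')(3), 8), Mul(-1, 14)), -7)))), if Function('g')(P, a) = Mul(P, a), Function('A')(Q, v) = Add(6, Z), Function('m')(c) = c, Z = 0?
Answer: 1826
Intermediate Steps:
Function('A')(Q, v) = 6 (Function('A')(Q, v) = Add(6, 0) = 6)
Function('j')(T, C) = -12 (Function('j')(T, C) = Mul(-2, 6) = -12)
Add(5066, Mul(-1, Function('B')(-270, Function('j')(Add(Mul(Function('m')(3), 8), Mul(-1, 14)), -7)))) = Add(5066, Mul(-1, Mul(-270, -12))) = Add(5066, Mul(-1, 3240)) = Add(5066, -3240) = 1826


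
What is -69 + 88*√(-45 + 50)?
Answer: -69 + 88*√5 ≈ 127.77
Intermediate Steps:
-69 + 88*√(-45 + 50) = -69 + 88*√5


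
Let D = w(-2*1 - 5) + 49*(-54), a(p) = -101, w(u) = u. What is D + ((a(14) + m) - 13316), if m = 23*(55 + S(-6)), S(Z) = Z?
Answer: -14943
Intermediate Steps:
m = 1127 (m = 23*(55 - 6) = 23*49 = 1127)
D = -2653 (D = (-2*1 - 5) + 49*(-54) = (-2 - 5) - 2646 = -7 - 2646 = -2653)
D + ((a(14) + m) - 13316) = -2653 + ((-101 + 1127) - 13316) = -2653 + (1026 - 13316) = -2653 - 12290 = -14943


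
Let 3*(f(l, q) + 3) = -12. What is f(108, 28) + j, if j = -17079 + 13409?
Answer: -3677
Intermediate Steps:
j = -3670
f(l, q) = -7 (f(l, q) = -3 + (1/3)*(-12) = -3 - 4 = -7)
f(108, 28) + j = -7 - 3670 = -3677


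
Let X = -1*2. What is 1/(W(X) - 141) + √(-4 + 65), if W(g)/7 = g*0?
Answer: -1/141 + √61 ≈ 7.8032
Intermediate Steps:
X = -2
W(g) = 0 (W(g) = 7*(g*0) = 7*0 = 0)
1/(W(X) - 141) + √(-4 + 65) = 1/(0 - 141) + √(-4 + 65) = 1/(-141) + √61 = -1/141 + √61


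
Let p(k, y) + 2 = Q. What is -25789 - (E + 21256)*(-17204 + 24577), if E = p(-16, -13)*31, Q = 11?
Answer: -158803344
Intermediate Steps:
p(k, y) = 9 (p(k, y) = -2 + 11 = 9)
E = 279 (E = 9*31 = 279)
-25789 - (E + 21256)*(-17204 + 24577) = -25789 - (279 + 21256)*(-17204 + 24577) = -25789 - 21535*7373 = -25789 - 1*158777555 = -25789 - 158777555 = -158803344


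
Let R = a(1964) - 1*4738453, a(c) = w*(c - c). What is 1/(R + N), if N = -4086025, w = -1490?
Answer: -1/8824478 ≈ -1.1332e-7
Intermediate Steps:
a(c) = 0 (a(c) = -1490*(c - c) = -1490*0 = 0)
R = -4738453 (R = 0 - 1*4738453 = 0 - 4738453 = -4738453)
1/(R + N) = 1/(-4738453 - 4086025) = 1/(-8824478) = -1/8824478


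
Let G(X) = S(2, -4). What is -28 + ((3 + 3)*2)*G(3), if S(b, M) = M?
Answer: -76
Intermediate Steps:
G(X) = -4
-28 + ((3 + 3)*2)*G(3) = -28 + ((3 + 3)*2)*(-4) = -28 + (6*2)*(-4) = -28 + 12*(-4) = -28 - 48 = -76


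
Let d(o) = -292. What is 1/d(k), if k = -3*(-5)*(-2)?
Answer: -1/292 ≈ -0.0034247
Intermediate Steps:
k = -30 (k = 15*(-2) = -30)
1/d(k) = 1/(-292) = -1/292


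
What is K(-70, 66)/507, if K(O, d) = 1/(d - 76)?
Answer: -1/5070 ≈ -0.00019724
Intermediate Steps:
K(O, d) = 1/(-76 + d)
K(-70, 66)/507 = 1/((-76 + 66)*507) = (1/507)/(-10) = -⅒*1/507 = -1/5070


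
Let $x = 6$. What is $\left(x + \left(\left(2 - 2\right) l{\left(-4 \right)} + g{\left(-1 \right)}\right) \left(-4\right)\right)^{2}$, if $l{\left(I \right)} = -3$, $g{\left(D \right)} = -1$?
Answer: $100$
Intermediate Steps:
$\left(x + \left(\left(2 - 2\right) l{\left(-4 \right)} + g{\left(-1 \right)}\right) \left(-4\right)\right)^{2} = \left(6 + \left(\left(2 - 2\right) \left(-3\right) - 1\right) \left(-4\right)\right)^{2} = \left(6 + \left(0 \left(-3\right) - 1\right) \left(-4\right)\right)^{2} = \left(6 + \left(0 - 1\right) \left(-4\right)\right)^{2} = \left(6 - -4\right)^{2} = \left(6 + 4\right)^{2} = 10^{2} = 100$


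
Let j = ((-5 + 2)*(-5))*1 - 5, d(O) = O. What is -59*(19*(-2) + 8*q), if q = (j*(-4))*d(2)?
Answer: 40002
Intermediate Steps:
j = 10 (j = -3*(-5)*1 - 5 = 15*1 - 5 = 15 - 5 = 10)
q = -80 (q = (10*(-4))*2 = -40*2 = -80)
-59*(19*(-2) + 8*q) = -59*(19*(-2) + 8*(-80)) = -59*(-38 - 640) = -59*(-678) = 40002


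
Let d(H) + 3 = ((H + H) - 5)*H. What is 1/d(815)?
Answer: 1/1324372 ≈ 7.5508e-7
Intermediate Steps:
d(H) = -3 + H*(-5 + 2*H) (d(H) = -3 + ((H + H) - 5)*H = -3 + (2*H - 5)*H = -3 + (-5 + 2*H)*H = -3 + H*(-5 + 2*H))
1/d(815) = 1/(-3 - 5*815 + 2*815²) = 1/(-3 - 4075 + 2*664225) = 1/(-3 - 4075 + 1328450) = 1/1324372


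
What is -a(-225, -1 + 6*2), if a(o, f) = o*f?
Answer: 2475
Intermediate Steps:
a(o, f) = f*o
-a(-225, -1 + 6*2) = -(-1 + 6*2)*(-225) = -(-1 + 12)*(-225) = -11*(-225) = -1*(-2475) = 2475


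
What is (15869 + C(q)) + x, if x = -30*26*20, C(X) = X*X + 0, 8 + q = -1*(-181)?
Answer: 30198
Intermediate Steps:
q = 173 (q = -8 - 1*(-181) = -8 + 181 = 173)
C(X) = X² (C(X) = X² + 0 = X²)
x = -15600 (x = -780*20 = -15600)
(15869 + C(q)) + x = (15869 + 173²) - 15600 = (15869 + 29929) - 15600 = 45798 - 15600 = 30198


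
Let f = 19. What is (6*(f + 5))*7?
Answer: 1008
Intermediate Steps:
(6*(f + 5))*7 = (6*(19 + 5))*7 = (6*24)*7 = 144*7 = 1008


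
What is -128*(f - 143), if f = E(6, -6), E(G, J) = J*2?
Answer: 19840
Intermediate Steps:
E(G, J) = 2*J
f = -12 (f = 2*(-6) = -12)
-128*(f - 143) = -128*(-12 - 143) = -128*(-155) = 19840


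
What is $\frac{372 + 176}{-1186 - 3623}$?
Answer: $- \frac{548}{4809} \approx -0.11395$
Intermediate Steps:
$\frac{372 + 176}{-1186 - 3623} = \frac{548}{-4809} = 548 \left(- \frac{1}{4809}\right) = - \frac{548}{4809}$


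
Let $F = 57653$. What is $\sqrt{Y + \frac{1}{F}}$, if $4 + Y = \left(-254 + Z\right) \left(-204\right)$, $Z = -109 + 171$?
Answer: $\frac{\sqrt{130175982427729}}{57653} \approx 197.9$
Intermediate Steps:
$Z = 62$
$Y = 39164$ ($Y = -4 + \left(-254 + 62\right) \left(-204\right) = -4 - -39168 = -4 + 39168 = 39164$)
$\sqrt{Y + \frac{1}{F}} = \sqrt{39164 + \frac{1}{57653}} = \sqrt{\frac{2257922093}{57653}} = \frac{\sqrt{130175982427729}}{57653}$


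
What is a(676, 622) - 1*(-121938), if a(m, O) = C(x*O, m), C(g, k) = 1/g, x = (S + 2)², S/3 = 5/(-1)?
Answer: 12817878685/105118 ≈ 1.2194e+5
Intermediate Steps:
S = -15 (S = 3*(5/(-1)) = 3*(5*(-1)) = 3*(-5) = -15)
x = 169 (x = (-15 + 2)² = (-13)² = 169)
a(m, O) = 1/(169*O)
a(676, 622) - 1*(-121938) = (1/169)/622 - 1*(-121938) = (1/169)*(1/622) + 121938 = 1/105118 + 121938 = 12817878685/105118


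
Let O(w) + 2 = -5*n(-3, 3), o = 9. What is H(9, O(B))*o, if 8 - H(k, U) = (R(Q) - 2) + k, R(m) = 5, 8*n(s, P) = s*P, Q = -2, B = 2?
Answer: -36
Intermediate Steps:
n(s, P) = P*s/8 (n(s, P) = (s*P)/8 = (P*s)/8 = P*s/8)
O(w) = 29/8 (O(w) = -2 - 5*3*(-3)/8 = -2 - 5*(-9/8) = -2 + 45/8 = 29/8)
H(k, U) = 5 - k (H(k, U) = 8 - ((5 - 2) + k) = 8 - (3 + k) = 8 + (-3 - k) = 5 - k)
H(9, O(B))*o = (5 - 1*9)*9 = (5 - 9)*9 = -4*9 = -36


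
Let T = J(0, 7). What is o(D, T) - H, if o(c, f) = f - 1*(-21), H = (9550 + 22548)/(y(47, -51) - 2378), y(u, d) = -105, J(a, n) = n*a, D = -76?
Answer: 84241/2483 ≈ 33.927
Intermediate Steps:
J(a, n) = a*n
T = 0 (T = 0*7 = 0)
H = -32098/2483 (H = (9550 + 22548)/(-105 - 2378) = 32098/(-2483) = 32098*(-1/2483) = -32098/2483 ≈ -12.927)
o(c, f) = 21 + f (o(c, f) = f + 21 = 21 + f)
o(D, T) - H = (21 + 0) - 1*(-32098/2483) = 21 + 32098/2483 = 84241/2483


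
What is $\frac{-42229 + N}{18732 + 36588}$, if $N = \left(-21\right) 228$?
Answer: $- \frac{47017}{55320} \approx -0.84991$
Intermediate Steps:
$N = -4788$
$\frac{-42229 + N}{18732 + 36588} = \frac{-42229 - 4788}{18732 + 36588} = - \frac{47017}{55320}$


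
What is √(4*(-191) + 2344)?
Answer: 2*√395 ≈ 39.749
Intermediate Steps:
√(4*(-191) + 2344) = √(-764 + 2344) = √1580 = 2*√395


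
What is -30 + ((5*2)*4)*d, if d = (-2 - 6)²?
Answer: 2530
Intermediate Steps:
d = 64 (d = (-8)² = 64)
-30 + ((5*2)*4)*d = -30 + ((5*2)*4)*64 = -30 + (10*4)*64 = -30 + 40*64 = -30 + 2560 = 2530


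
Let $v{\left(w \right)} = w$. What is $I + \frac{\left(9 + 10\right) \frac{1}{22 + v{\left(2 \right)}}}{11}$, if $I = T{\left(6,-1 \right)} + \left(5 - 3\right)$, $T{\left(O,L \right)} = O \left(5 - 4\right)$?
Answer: $\frac{2131}{264} \approx 8.072$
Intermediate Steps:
$T{\left(O,L \right)} = O$ ($T{\left(O,L \right)} = O 1 = O$)
$I = 8$ ($I = 6 + \left(5 - 3\right) = 6 + 2 = 8$)
$I + \frac{\left(9 + 10\right) \frac{1}{22 + v{\left(2 \right)}}}{11} = 8 + \frac{\left(9 + 10\right) \frac{1}{22 + 2}}{11} = 8 + \frac{19 \cdot \frac{1}{24}}{11} = 8 + \frac{1}{11} \cdot \frac{19}{24} = 8 + \frac{19}{264} = \frac{2131}{264}$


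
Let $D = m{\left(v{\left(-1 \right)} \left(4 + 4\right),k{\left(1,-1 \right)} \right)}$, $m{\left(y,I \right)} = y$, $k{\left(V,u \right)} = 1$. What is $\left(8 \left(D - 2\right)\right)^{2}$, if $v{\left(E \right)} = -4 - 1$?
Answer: $112896$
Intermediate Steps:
$v{\left(E \right)} = -5$
$D = -40$ ($D = - 5 \left(4 + 4\right) = \left(-5\right) 8 = -40$)
$\left(8 \left(D - 2\right)\right)^{2} = \left(8 \left(-40 - 2\right)\right)^{2} = \left(8 \left(-42\right)\right)^{2} = \left(-336\right)^{2} = 112896$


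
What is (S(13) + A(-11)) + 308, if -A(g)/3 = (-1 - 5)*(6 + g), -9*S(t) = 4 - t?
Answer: 219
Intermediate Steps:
S(t) = -4/9 + t/9 (S(t) = -(4 - t)/9 = -4/9 + t/9)
A(g) = 108 + 18*g (A(g) = -3*(-1 - 5)*(6 + g) = -(-18)*(6 + g) = -3*(-36 - 6*g) = 108 + 18*g)
(S(13) + A(-11)) + 308 = ((-4/9 + (1/9)*13) + (108 + 18*(-11))) + 308 = ((-4/9 + 13/9) + (108 - 198)) + 308 = (1 - 90) + 308 = -89 + 308 = 219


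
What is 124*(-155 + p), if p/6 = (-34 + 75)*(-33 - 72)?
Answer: -3222140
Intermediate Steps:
p = -25830 (p = 6*((-34 + 75)*(-33 - 72)) = 6*(41*(-105)) = 6*(-4305) = -25830)
124*(-155 + p) = 124*(-155 - 25830) = 124*(-25985) = -3222140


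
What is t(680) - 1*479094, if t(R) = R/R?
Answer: -479093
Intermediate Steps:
t(R) = 1
t(680) - 1*479094 = 1 - 1*479094 = 1 - 479094 = -479093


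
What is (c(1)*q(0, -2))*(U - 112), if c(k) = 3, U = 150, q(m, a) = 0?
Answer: 0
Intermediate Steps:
(c(1)*q(0, -2))*(U - 112) = (3*0)*(150 - 112) = 0*38 = 0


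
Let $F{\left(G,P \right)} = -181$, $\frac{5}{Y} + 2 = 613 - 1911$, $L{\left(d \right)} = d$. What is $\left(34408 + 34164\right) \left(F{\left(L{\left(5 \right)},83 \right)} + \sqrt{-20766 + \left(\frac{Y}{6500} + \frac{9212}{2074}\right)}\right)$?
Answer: $-12411532 + \frac{17143 i \sqrt{37731508233155369}}{337025} \approx -1.2412 \cdot 10^{7} + 9.8804 \cdot 10^{6} i$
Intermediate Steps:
$Y = - \frac{1}{260}$ ($Y = \frac{5}{-2 + \left(613 - 1911\right)} = \frac{5}{-2 - 1298} = \frac{5}{-1300} = 5 \left(- \frac{1}{1300}\right) = - \frac{1}{260} \approx -0.0038462$)
$\left(34408 + 34164\right) \left(F{\left(L{\left(5 \right)},83 \right)} + \sqrt{-20766 + \left(\frac{Y}{6500} + \frac{9212}{2074}\right)}\right) = \left(34408 + 34164\right) \left(-181 + \sqrt{-20766 + \left(- \frac{1}{260 \cdot 6500} + \frac{9212}{2074}\right)}\right) = 68572 \left(-181 + \sqrt{-20766 + \left(\left(- \frac{1}{260}\right) \frac{1}{6500} + 9212 \cdot \frac{1}{2074}\right)}\right) = 68572 \left(-181 + \sqrt{-20766 + \left(- \frac{1}{1690000} + \frac{4606}{1037}\right)}\right) = 68572 \left(-181 + \sqrt{-20766 + \frac{7784138963}{1752530000}}\right) = 68572 \left(-181 + \sqrt{- \frac{36385253841037}{1752530000}}\right) = 68572 \left(-181 + \frac{i \sqrt{37731508233155369}}{1348100}\right) = -12411532 + \frac{17143 i \sqrt{37731508233155369}}{337025}$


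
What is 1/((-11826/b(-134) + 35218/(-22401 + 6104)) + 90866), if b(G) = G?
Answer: 1091899/99310499089 ≈ 1.0995e-5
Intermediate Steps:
1/((-11826/b(-134) + 35218/(-22401 + 6104)) + 90866) = 1/((-11826/(-134) + 35218/(-22401 + 6104)) + 90866) = 1/((-11826*(-1/134) + 35218/(-16297)) + 90866) = 1/((5913/67 + 35218*(-1/16297)) + 90866) = 1/((5913/67 - 35218/16297) + 90866) = 1/(94004555/1091899 + 90866) = 1/(99310499089/1091899) = 1091899/99310499089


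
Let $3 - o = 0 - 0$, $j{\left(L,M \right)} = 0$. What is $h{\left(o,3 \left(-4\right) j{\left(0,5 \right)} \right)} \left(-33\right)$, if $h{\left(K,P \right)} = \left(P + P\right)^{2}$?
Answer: $0$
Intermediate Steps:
$o = 3$ ($o = 3 - \left(0 - 0\right) = 3 - \left(0 + 0\right) = 3 - 0 = 3 + 0 = 3$)
$h{\left(K,P \right)} = 4 P^{2}$ ($h{\left(K,P \right)} = \left(2 P\right)^{2} = 4 P^{2}$)
$h{\left(o,3 \left(-4\right) j{\left(0,5 \right)} \right)} \left(-33\right) = 4 \left(3 \left(-4\right) 0\right)^{2} \left(-33\right) = 4 \left(\left(-12\right) 0\right)^{2} \left(-33\right) = 4 \cdot 0^{2} \left(-33\right) = 4 \cdot 0 \left(-33\right) = 0 \left(-33\right) = 0$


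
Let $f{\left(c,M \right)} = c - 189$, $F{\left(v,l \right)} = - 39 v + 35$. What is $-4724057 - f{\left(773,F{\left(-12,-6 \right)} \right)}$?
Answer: $-4724641$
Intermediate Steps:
$F{\left(v,l \right)} = 35 - 39 v$
$f{\left(c,M \right)} = -189 + c$
$-4724057 - f{\left(773,F{\left(-12,-6 \right)} \right)} = -4724057 - \left(-189 + 773\right) = -4724057 - 584 = -4724641$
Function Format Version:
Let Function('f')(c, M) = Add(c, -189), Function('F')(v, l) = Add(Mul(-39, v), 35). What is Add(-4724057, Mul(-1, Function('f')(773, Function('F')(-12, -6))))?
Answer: -4724641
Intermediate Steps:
Function('F')(v, l) = Add(35, Mul(-39, v))
Function('f')(c, M) = Add(-189, c)
Add(-4724057, Mul(-1, Function('f')(773, Function('F')(-12, -6)))) = Add(-4724057, Mul(-1, Add(-189, 773))) = Add(-4724057, Mul(-1, 584)) = Add(-4724057, -584) = -4724641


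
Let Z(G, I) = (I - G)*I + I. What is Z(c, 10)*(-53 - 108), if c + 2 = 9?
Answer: -6440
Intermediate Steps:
c = 7 (c = -2 + 9 = 7)
Z(G, I) = I + I*(I - G) (Z(G, I) = I*(I - G) + I = I + I*(I - G))
Z(c, 10)*(-53 - 108) = (10*(1 + 10 - 1*7))*(-53 - 108) = (10*(1 + 10 - 7))*(-161) = (10*4)*(-161) = 40*(-161) = -6440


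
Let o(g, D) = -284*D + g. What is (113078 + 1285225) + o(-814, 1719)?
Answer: 909293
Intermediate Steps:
o(g, D) = g - 284*D
(113078 + 1285225) + o(-814, 1719) = (113078 + 1285225) + (-814 - 284*1719) = 1398303 + (-814 - 488196) = 1398303 - 489010 = 909293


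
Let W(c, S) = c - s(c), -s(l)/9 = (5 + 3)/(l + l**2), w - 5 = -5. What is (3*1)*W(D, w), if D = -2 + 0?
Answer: 102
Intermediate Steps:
D = -2
w = 0 (w = 5 - 5 = 0)
s(l) = -72/(l + l**2) (s(l) = -9*(5 + 3)/(l + l**2) = -72/(l + l**2))
W(c, S) = c + 72/(c*(1 + c)) (W(c, S) = c - (-72)/(c*(1 + c)) = c + 72/(c*(1 + c)))
(3*1)*W(D, w) = (3*1)*(-2 + 72/(-2*(1 - 2))) = 3*(-2 + 72*(-1/2)/(-1)) = 3*(-2 + 72*(-1/2)*(-1)) = 3*(-2 + 36) = 3*34 = 102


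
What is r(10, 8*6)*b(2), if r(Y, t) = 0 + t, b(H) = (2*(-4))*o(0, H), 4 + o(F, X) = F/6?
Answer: 1536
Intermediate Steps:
o(F, X) = -4 + F/6
b(H) = 32 (b(H) = (2*(-4))*(-4 + (1/6)*0) = -8*(-4 + 0) = -8*(-4) = 32)
r(Y, t) = t
r(10, 8*6)*b(2) = (8*6)*32 = 48*32 = 1536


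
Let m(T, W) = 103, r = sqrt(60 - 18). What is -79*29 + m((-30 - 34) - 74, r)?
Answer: -2188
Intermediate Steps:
r = sqrt(42) ≈ 6.4807
-79*29 + m((-30 - 34) - 74, r) = -79*29 + 103 = -2291 + 103 = -2188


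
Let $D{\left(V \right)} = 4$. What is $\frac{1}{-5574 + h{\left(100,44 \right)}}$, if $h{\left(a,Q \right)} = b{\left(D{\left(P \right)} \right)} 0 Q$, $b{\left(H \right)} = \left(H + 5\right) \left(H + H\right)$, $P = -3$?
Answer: $- \frac{1}{5574} \approx -0.0001794$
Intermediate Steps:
$b{\left(H \right)} = 2 H \left(5 + H\right)$ ($b{\left(H \right)} = \left(5 + H\right) 2 H = 2 H \left(5 + H\right)$)
$h{\left(a,Q \right)} = 0$ ($h{\left(a,Q \right)} = 2 \cdot 4 \left(5 + 4\right) 0 Q = 2 \cdot 4 \cdot 9 \cdot 0 Q = 72 \cdot 0 Q = 0 Q = 0$)
$\frac{1}{-5574 + h{\left(100,44 \right)}} = \frac{1}{-5574 + 0} = \frac{1}{-5574} = - \frac{1}{5574}$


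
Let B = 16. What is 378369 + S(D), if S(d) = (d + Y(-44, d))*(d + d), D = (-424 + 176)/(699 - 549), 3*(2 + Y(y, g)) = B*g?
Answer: 6385672763/16875 ≈ 3.7841e+5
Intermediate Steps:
Y(y, g) = -2 + 16*g/3 (Y(y, g) = -2 + (16*g)/3 = -2 + 16*g/3)
D = -124/75 (D = -248/150 = -248*1/150 = -124/75 ≈ -1.6533)
S(d) = 2*d*(-2 + 19*d/3) (S(d) = (d + (-2 + 16*d/3))*(d + d) = (-2 + 19*d/3)*(2*d) = 2*d*(-2 + 19*d/3))
378369 + S(D) = 378369 + (⅔)*(-124/75)*(-6 + 19*(-124/75)) = 378369 + (⅔)*(-124/75)*(-6 - 2356/75) = 378369 + (⅔)*(-124/75)*(-2806/75) = 378369 + 695888/16875 = 6385672763/16875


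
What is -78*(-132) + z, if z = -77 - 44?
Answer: 10175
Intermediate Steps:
z = -121
-78*(-132) + z = -78*(-132) - 121 = 10296 - 121 = 10175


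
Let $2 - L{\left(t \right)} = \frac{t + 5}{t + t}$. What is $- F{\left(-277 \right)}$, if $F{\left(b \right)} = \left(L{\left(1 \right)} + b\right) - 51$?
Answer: $329$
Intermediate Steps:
$L{\left(t \right)} = 2 - \frac{5 + t}{2 t}$ ($L{\left(t \right)} = 2 - \frac{t + 5}{t + t} = 2 - \frac{5 + t}{2 t}$)
$F{\left(b \right)} = -52 + b$ ($F{\left(b \right)} = \left(\frac{-5 + 3 \cdot 1}{2 \cdot 1} + b\right) - 51 = \left(\frac{1}{2} \cdot 1 \left(-5 + 3\right) + b\right) - 51 = \left(\frac{1}{2} \cdot 1 \left(-2\right) + b\right) - 51 = \left(-1 + b\right) - 51 = -52 + b$)
$- F{\left(-277 \right)} = - (-52 - 277) = \left(-1\right) \left(-329\right) = 329$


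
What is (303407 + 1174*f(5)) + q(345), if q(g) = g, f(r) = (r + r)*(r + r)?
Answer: 421152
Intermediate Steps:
f(r) = 4*r² (f(r) = (2*r)*(2*r) = 4*r²)
(303407 + 1174*f(5)) + q(345) = (303407 + 1174*(4*5²)) + 345 = (303407 + 1174*(4*25)) + 345 = (303407 + 1174*100) + 345 = (303407 + 117400) + 345 = 420807 + 345 = 421152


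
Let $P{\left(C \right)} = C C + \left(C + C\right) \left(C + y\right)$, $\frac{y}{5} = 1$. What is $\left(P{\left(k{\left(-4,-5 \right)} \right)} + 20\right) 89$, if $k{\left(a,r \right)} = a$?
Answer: $2492$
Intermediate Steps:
$y = 5$ ($y = 5 \cdot 1 = 5$)
$P{\left(C \right)} = C^{2} + 2 C \left(5 + C\right)$ ($P{\left(C \right)} = C C + \left(C + C\right) \left(C + 5\right) = C^{2} + 2 C \left(5 + C\right)$)
$\left(P{\left(k{\left(-4,-5 \right)} \right)} + 20\right) 89 = \left(- 4 \left(10 + 3 \left(-4\right)\right) + 20\right) 89 = \left(- 4 \left(10 - 12\right) + 20\right) 89 = \left(\left(-4\right) \left(-2\right) + 20\right) 89 = \left(8 + 20\right) 89 = 28 \cdot 89 = 2492$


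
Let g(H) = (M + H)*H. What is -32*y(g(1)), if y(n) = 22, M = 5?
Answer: -704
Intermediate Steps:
g(H) = H*(5 + H) (g(H) = (5 + H)*H = H*(5 + H))
-32*y(g(1)) = -32*22 = -704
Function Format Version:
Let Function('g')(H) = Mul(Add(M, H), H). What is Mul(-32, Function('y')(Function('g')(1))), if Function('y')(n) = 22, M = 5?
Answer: -704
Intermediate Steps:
Function('g')(H) = Mul(H, Add(5, H)) (Function('g')(H) = Mul(Add(5, H), H) = Mul(H, Add(5, H)))
Mul(-32, Function('y')(Function('g')(1))) = Mul(-32, 22) = -704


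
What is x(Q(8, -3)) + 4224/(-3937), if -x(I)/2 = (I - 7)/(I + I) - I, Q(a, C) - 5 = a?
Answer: 1252172/51181 ≈ 24.466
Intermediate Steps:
Q(a, C) = 5 + a
x(I) = 2*I - (-7 + I)/I (x(I) = -2*((I - 7)/(I + I) - I) = -2*((-7 + I)/((2*I)) - I) = -2*((-7 + I)*(1/(2*I)) - I) = -2*((-7 + I)/(2*I) - I) = -2*(-I + (-7 + I)/(2*I)) = 2*I - (-7 + I)/I)
x(Q(8, -3)) + 4224/(-3937) = (-1 + 2*(5 + 8) + 7/(5 + 8)) + 4224/(-3937) = (-1 + 2*13 + 7/13) + 4224*(-1/3937) = (-1 + 26 + 7*(1/13)) - 4224/3937 = (-1 + 26 + 7/13) - 4224/3937 = 332/13 - 4224/3937 = 1252172/51181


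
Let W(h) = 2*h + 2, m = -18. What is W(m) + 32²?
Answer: 990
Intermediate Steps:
W(h) = 2 + 2*h
W(m) + 32² = (2 + 2*(-18)) + 32² = (2 - 36) + 1024 = -34 + 1024 = 990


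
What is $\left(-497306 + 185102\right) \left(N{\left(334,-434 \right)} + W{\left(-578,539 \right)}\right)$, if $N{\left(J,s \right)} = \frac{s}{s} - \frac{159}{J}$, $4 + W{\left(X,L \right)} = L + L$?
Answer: $- \frac{56023602882}{167} \approx -3.3547 \cdot 10^{8}$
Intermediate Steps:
$W{\left(X,L \right)} = -4 + 2 L$ ($W{\left(X,L \right)} = -4 + \left(L + L\right) = -4 + 2 L$)
$N{\left(J,s \right)} = 1 - \frac{159}{J}$
$\left(-497306 + 185102\right) \left(N{\left(334,-434 \right)} + W{\left(-578,539 \right)}\right) = \left(-497306 + 185102\right) \left(\frac{-159 + 334}{334} + \left(-4 + 2 \cdot 539\right)\right) = - 312204 \left(\frac{1}{334} \cdot 175 + \left(-4 + 1078\right)\right) = - 312204 \left(\frac{175}{334} + 1074\right) = \left(-312204\right) \frac{358891}{334} = - \frac{56023602882}{167}$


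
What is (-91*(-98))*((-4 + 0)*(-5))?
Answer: 178360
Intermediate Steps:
(-91*(-98))*((-4 + 0)*(-5)) = 8918*(-4*(-5)) = 8918*20 = 178360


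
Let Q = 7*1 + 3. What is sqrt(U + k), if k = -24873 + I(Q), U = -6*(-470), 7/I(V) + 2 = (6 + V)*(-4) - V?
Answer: I*sqrt(31844665)/38 ≈ 148.5*I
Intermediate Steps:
Q = 10 (Q = 7 + 3 = 10)
I(V) = 7/(-26 - 5*V) (I(V) = 7/(-2 + ((6 + V)*(-4) - V)) = 7/(-2 + ((-24 - 4*V) - V)) = 7/(-2 + (-24 - 5*V)) = 7/(-26 - 5*V))
U = 2820
k = -1890355/76 (k = -24873 - 7/(26 + 5*10) = -24873 - 7/(26 + 50) = -24873 - 7/76 = -1890355/76 ≈ -24873.)
sqrt(U + k) = sqrt(2820 - 1890355/76) = sqrt(-1676035/76) = I*sqrt(31844665)/38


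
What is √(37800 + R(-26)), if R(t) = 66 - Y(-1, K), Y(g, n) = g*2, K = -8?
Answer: 2*√9467 ≈ 194.60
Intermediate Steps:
Y(g, n) = 2*g
R(t) = 68 (R(t) = 66 - 2*(-1) = 66 - 1*(-2) = 66 + 2 = 68)
√(37800 + R(-26)) = √(37800 + 68) = √37868 = 2*√9467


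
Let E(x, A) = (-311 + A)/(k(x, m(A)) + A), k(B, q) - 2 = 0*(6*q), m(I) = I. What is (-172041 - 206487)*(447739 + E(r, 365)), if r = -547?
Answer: -62199822026976/367 ≈ -1.6948e+11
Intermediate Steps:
k(B, q) = 2 (k(B, q) = 2 + 0*(6*q) = 2 + 0 = 2)
E(x, A) = (-311 + A)/(2 + A)
(-172041 - 206487)*(447739 + E(r, 365)) = (-172041 - 206487)*(447739 + (-311 + 365)/(2 + 365)) = -378528*(447739 + 54/367) = -378528*164320267/367 = -62199822026976/367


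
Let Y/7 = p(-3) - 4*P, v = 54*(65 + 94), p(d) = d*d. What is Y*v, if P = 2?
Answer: 60102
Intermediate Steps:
p(d) = d**2
v = 8586 (v = 54*159 = 8586)
Y = 7 (Y = 7*((-3)**2 - 4*2) = 7*(9 - 8) = 7*1 = 7)
Y*v = 7*8586 = 60102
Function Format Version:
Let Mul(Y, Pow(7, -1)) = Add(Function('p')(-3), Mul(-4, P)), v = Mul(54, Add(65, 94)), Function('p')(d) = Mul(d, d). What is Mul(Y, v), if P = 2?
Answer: 60102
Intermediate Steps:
Function('p')(d) = Pow(d, 2)
v = 8586 (v = Mul(54, 159) = 8586)
Y = 7 (Y = Mul(7, Add(Pow(-3, 2), Mul(-4, 2))) = Mul(7, Add(9, -8)) = Mul(7, 1) = 7)
Mul(Y, v) = Mul(7, 8586) = 60102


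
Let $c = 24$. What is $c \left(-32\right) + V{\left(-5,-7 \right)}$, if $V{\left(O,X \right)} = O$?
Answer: $-773$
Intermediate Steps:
$c \left(-32\right) + V{\left(-5,-7 \right)} = 24 \left(-32\right) - 5 = -768 - 5 = -773$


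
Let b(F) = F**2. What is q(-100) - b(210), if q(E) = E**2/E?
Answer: -44200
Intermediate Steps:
q(E) = E
q(-100) - b(210) = -100 - 1*210**2 = -100 - 1*44100 = -100 - 44100 = -44200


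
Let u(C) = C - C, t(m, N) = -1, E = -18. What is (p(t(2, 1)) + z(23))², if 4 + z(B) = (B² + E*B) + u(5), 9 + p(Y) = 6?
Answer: 11664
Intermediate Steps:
p(Y) = -3 (p(Y) = -9 + 6 = -3)
u(C) = 0
z(B) = -4 + B² - 18*B (z(B) = -4 + ((B² - 18*B) + 0) = -4 + (B² - 18*B) = -4 + B² - 18*B)
(p(t(2, 1)) + z(23))² = (-3 + (-4 + 23² - 18*23))² = (-3 + (-4 + 529 - 414))² = (-3 + 111)² = 108² = 11664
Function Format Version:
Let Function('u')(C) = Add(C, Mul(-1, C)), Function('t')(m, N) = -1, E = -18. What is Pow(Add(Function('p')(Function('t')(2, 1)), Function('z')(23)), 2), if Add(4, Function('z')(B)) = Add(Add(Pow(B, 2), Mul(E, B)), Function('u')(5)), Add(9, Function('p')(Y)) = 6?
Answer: 11664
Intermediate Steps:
Function('p')(Y) = -3 (Function('p')(Y) = Add(-9, 6) = -3)
Function('u')(C) = 0
Function('z')(B) = Add(-4, Pow(B, 2), Mul(-18, B)) (Function('z')(B) = Add(-4, Add(Add(Pow(B, 2), Mul(-18, B)), 0)) = Add(-4, Add(Pow(B, 2), Mul(-18, B))) = Add(-4, Pow(B, 2), Mul(-18, B)))
Pow(Add(Function('p')(Function('t')(2, 1)), Function('z')(23)), 2) = Pow(Add(-3, Add(-4, Pow(23, 2), Mul(-18, 23))), 2) = Pow(Add(-3, Add(-4, 529, -414)), 2) = Pow(Add(-3, 111), 2) = Pow(108, 2) = 11664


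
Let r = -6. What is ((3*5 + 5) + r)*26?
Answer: 364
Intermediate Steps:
((3*5 + 5) + r)*26 = ((3*5 + 5) - 6)*26 = ((15 + 5) - 6)*26 = (20 - 6)*26 = 14*26 = 364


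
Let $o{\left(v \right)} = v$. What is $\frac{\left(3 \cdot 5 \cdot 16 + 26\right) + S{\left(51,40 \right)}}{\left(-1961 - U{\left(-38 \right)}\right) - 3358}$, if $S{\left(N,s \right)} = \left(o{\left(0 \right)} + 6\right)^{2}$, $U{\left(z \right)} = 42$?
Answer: $- \frac{302}{5361} \approx -0.056333$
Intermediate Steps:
$S{\left(N,s \right)} = 36$ ($S{\left(N,s \right)} = \left(0 + 6\right)^{2} = 6^{2} = 36$)
$\frac{\left(3 \cdot 5 \cdot 16 + 26\right) + S{\left(51,40 \right)}}{\left(-1961 - U{\left(-38 \right)}\right) - 3358} = \frac{\left(3 \cdot 5 \cdot 16 + 26\right) + 36}{\left(-1961 - 42\right) - 3358} = \frac{\left(15 \cdot 16 + 26\right) + 36}{\left(-1961 - 42\right) - 3358} = \frac{\left(240 + 26\right) + 36}{-2003 - 3358} = \frac{266 + 36}{-5361} = 302 \left(- \frac{1}{5361}\right) = - \frac{302}{5361}$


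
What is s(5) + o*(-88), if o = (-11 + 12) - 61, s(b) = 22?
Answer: 5302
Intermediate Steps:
o = -60 (o = 1 - 61 = -60)
s(5) + o*(-88) = 22 - 60*(-88) = 22 + 5280 = 5302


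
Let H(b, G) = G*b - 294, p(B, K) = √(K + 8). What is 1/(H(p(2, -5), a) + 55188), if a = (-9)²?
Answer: 18298/1004443851 - 9*√3/334814617 ≈ 1.8170e-5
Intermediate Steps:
a = 81
p(B, K) = √(8 + K)
H(b, G) = -294 + G*b
1/(H(p(2, -5), a) + 55188) = 1/((-294 + 81*√(8 - 5)) + 55188) = 1/((-294 + 81*√3) + 55188) = 1/(54894 + 81*√3)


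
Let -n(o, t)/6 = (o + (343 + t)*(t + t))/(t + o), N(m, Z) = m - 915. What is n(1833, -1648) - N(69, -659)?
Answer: -25662168/185 ≈ -1.3871e+5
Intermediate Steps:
N(m, Z) = -915 + m
n(o, t) = -6*(o + 2*t*(343 + t))/(o + t) (n(o, t) = -6*(o + (343 + t)*(t + t))/(t + o) = -6*(o + (343 + t)*(2*t))/(o + t) = -6*(o + 2*t*(343 + t))/(o + t))
n(1833, -1648) - N(69, -659) = 6*(-1*1833 - 686*(-1648) - 2*(-1648)**2)/(1833 - 1648) - (-915 + 69) = 6*(-1833 + 1130528 - 2*2715904)/185 - 1*(-846) = 6*(1/185)*(-1833 + 1130528 - 5431808) + 846 = 6*(1/185)*(-4303113) + 846 = -25818678/185 + 846 = -25662168/185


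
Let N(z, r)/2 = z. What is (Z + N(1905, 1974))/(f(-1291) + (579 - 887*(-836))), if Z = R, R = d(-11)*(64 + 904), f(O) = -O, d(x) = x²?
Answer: 60469/371701 ≈ 0.16268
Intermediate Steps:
N(z, r) = 2*z
R = 117128 (R = (-11)²*(64 + 904) = 121*968 = 117128)
Z = 117128
(Z + N(1905, 1974))/(f(-1291) + (579 - 887*(-836))) = (117128 + 2*1905)/(-1*(-1291) + (579 - 887*(-836))) = (117128 + 3810)/(1291 + (579 + 741532)) = 120938/(1291 + 742111) = 120938/743402 = 120938*(1/743402) = 60469/371701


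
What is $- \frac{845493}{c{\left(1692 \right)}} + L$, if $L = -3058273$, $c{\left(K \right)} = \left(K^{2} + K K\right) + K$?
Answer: $- \frac{5838671597051}{1909140} \approx -3.0583 \cdot 10^{6}$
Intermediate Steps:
$c{\left(K \right)} = K + 2 K^{2}$ ($c{\left(K \right)} = \left(K^{2} + K^{2}\right) + K = 2 K^{2} + K = K + 2 K^{2}$)
$- \frac{845493}{c{\left(1692 \right)}} + L = - \frac{845493}{1692 \left(1 + 2 \cdot 1692\right)} - 3058273 = - \frac{845493}{1692 \left(1 + 3384\right)} - 3058273 = - \frac{845493}{1692 \cdot 3385} - 3058273 = - \frac{845493}{5727420} - 3058273 = \left(-845493\right) \frac{1}{5727420} - 3058273 = - \frac{281831}{1909140} - 3058273 = - \frac{5838671597051}{1909140}$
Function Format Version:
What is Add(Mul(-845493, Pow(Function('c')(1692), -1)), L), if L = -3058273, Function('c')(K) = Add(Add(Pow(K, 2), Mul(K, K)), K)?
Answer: Rational(-5838671597051, 1909140) ≈ -3.0583e+6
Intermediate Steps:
Function('c')(K) = Add(K, Mul(2, Pow(K, 2))) (Function('c')(K) = Add(Add(Pow(K, 2), Pow(K, 2)), K) = Add(Mul(2, Pow(K, 2)), K) = Add(K, Mul(2, Pow(K, 2))))
Add(Mul(-845493, Pow(Function('c')(1692), -1)), L) = Add(Mul(-845493, Pow(Mul(1692, Add(1, Mul(2, 1692))), -1)), -3058273) = Add(Mul(-845493, Pow(Mul(1692, Add(1, 3384)), -1)), -3058273) = Add(Mul(-845493, Pow(Mul(1692, 3385), -1)), -3058273) = Add(Mul(-845493, Pow(5727420, -1)), -3058273) = Add(Mul(-845493, Rational(1, 5727420)), -3058273) = Add(Rational(-281831, 1909140), -3058273) = Rational(-5838671597051, 1909140)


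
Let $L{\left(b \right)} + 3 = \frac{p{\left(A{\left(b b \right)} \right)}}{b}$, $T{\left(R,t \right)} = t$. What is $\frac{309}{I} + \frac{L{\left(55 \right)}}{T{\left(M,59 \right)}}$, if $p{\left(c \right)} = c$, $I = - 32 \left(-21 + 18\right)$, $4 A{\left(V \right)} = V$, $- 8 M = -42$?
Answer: $\frac{6421}{1888} \approx 3.401$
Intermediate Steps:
$M = \frac{21}{4}$ ($M = \left(- \frac{1}{8}\right) \left(-42\right) = \frac{21}{4} \approx 5.25$)
$A{\left(V \right)} = \frac{V}{4}$
$I = 96$ ($I = \left(-32\right) \left(-3\right) = 96$)
$L{\left(b \right)} = -3 + \frac{b}{4}$ ($L{\left(b \right)} = -3 + \frac{\frac{1}{4} b b}{b} = -3 + \frac{\frac{1}{4} b^{2}}{b} = -3 + \frac{b}{4}$)
$\frac{309}{I} + \frac{L{\left(55 \right)}}{T{\left(M,59 \right)}} = \frac{309}{96} + \frac{-3 + \frac{1}{4} \cdot 55}{59} = 309 \cdot \frac{1}{96} + \left(-3 + \frac{55}{4}\right) \frac{1}{59} = \frac{103}{32} + \frac{43}{4} \cdot \frac{1}{59} = \frac{103}{32} + \frac{43}{236} = \frac{6421}{1888}$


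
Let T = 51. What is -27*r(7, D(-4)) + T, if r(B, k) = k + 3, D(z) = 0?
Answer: -30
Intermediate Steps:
r(B, k) = 3 + k
-27*r(7, D(-4)) + T = -27*(3 + 0) + 51 = -27*3 + 51 = -81 + 51 = -30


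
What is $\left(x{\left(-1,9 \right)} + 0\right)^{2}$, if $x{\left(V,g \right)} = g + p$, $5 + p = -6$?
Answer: $4$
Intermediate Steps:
$p = -11$ ($p = -5 - 6 = -11$)
$x{\left(V,g \right)} = -11 + g$ ($x{\left(V,g \right)} = g - 11 = -11 + g$)
$\left(x{\left(-1,9 \right)} + 0\right)^{2} = \left(\left(-11 + 9\right) + 0\right)^{2} = \left(-2 + 0\right)^{2} = \left(-2\right)^{2} = 4$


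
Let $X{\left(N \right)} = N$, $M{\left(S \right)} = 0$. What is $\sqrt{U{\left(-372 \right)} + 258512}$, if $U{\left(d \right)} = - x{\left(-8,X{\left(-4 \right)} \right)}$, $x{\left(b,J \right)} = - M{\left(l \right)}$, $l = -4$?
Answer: $4 \sqrt{16157} \approx 508.44$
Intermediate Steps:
$x{\left(b,J \right)} = 0$ ($x{\left(b,J \right)} = \left(-1\right) 0 = 0$)
$U{\left(d \right)} = 0$ ($U{\left(d \right)} = \left(-1\right) 0 = 0$)
$\sqrt{U{\left(-372 \right)} + 258512} = \sqrt{0 + 258512} = \sqrt{258512} = 4 \sqrt{16157}$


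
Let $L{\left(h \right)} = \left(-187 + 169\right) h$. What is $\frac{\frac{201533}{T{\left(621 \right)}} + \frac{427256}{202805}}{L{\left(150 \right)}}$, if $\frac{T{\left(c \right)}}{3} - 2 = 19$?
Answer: $- \frac{40898817193}{34497130500} \approx -1.1856$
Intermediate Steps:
$T{\left(c \right)} = 63$ ($T{\left(c \right)} = 6 + 3 \cdot 19 = 6 + 57 = 63$)
$L{\left(h \right)} = - 18 h$
$\frac{\frac{201533}{T{\left(621 \right)}} + \frac{427256}{202805}}{L{\left(150 \right)}} = \frac{\frac{201533}{63} + \frac{427256}{202805}}{\left(-18\right) 150} = \frac{201533 \cdot \frac{1}{63} + 427256 \cdot \frac{1}{202805}}{-2700} = \left(\frac{201533}{63} + \frac{427256}{202805}\right) \left(- \frac{1}{2700}\right) = \frac{40898817193}{12776715} \left(- \frac{1}{2700}\right) = - \frac{40898817193}{34497130500}$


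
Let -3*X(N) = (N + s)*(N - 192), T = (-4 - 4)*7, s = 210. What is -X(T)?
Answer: -38192/3 ≈ -12731.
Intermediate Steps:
T = -56 (T = -8*7 = -56)
X(N) = -(-192 + N)*(210 + N)/3 (X(N) = -(N + 210)*(N - 192)/3 = -(210 + N)*(-192 + N)/3 = -(-192 + N)*(210 + N)/3)
-X(T) = -(13440 - 6*(-56) - 1/3*(-56)**2) = -(13440 + 336 - 1/3*3136) = -(13440 + 336 - 3136/3) = -1*38192/3 = -38192/3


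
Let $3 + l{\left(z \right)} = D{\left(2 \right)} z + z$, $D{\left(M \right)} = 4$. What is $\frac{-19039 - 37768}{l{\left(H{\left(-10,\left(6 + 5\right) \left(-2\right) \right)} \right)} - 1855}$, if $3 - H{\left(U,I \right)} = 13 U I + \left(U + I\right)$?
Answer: $\frac{56807}{15983} \approx 3.5542$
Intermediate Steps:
$H{\left(U,I \right)} = 3 - I - U - 13 I U$ ($H{\left(U,I \right)} = 3 - \left(13 U I + \left(U + I\right)\right) = 3 - \left(13 I U + \left(I + U\right)\right) = 3 - \left(I + U + 13 I U\right) = 3 - I - U - 13 I U$)
$l{\left(z \right)} = -3 + 5 z$ ($l{\left(z \right)} = -3 + \left(4 z + z\right) = -3 + 5 z$)
$\frac{-19039 - 37768}{l{\left(H{\left(-10,\left(6 + 5\right) \left(-2\right) \right)} \right)} - 1855} = \frac{-19039 - 37768}{\left(-3 + 5 \left(3 - \left(6 + 5\right) \left(-2\right) - -10 - 13 \left(6 + 5\right) \left(-2\right) \left(-10\right)\right)\right) - 1855} = - \frac{56807}{\left(-3 + 5 \left(3 - 11 \left(-2\right) + 10 - 13 \cdot 11 \left(-2\right) \left(-10\right)\right)\right) - 1855} = - \frac{56807}{\left(-3 + 5 \left(3 - -22 + 10 - \left(-286\right) \left(-10\right)\right)\right) - 1855} = - \frac{56807}{\left(-3 + 5 \left(3 + 22 + 10 - 2860\right)\right) - 1855} = - \frac{56807}{\left(-3 + 5 \left(-2825\right)\right) - 1855} = - \frac{56807}{\left(-3 - 14125\right) - 1855} = - \frac{56807}{-14128 - 1855} = - \frac{56807}{-15983} = \left(-56807\right) \left(- \frac{1}{15983}\right) = \frac{56807}{15983}$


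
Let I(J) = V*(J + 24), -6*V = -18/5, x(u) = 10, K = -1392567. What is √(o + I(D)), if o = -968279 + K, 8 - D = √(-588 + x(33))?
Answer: √(-59020670 - 255*I*√2)/5 ≈ 0.0046941 - 1536.5*I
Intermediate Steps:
V = ⅗ (V = -(-3)/5 = -⅙*(-18/5) = ⅗ ≈ 0.60000)
D = 8 - 17*I*√2 (D = 8 - √(-588 + 10) = 8 - √(-578) = 8 - 17*I*√2 ≈ 8.0 - 24.042*I)
I(J) = 72/5 + 3*J/5 (I(J) = 3*(J + 24)/5 = 3*(24 + J)/5 = 72/5 + 3*J/5)
o = -2360846 (o = -968279 - 1392567 = -2360846)
√(o + I(D)) = √(-2360846 + (72/5 + 3*(8 - 17*I*√2)/5)) = √(-2360846 + (72/5 + (24/5 - 51*I*√2/5))) = √(-2360846 + (96/5 - 51*I*√2/5)) = √(-11804134/5 - 51*I*√2/5)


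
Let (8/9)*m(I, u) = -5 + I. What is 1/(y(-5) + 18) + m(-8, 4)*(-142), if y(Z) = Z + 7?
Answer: 10384/5 ≈ 2076.8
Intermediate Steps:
y(Z) = 7 + Z
m(I, u) = -45/8 + 9*I/8 (m(I, u) = 9*(-5 + I)/8 = -45/8 + 9*I/8)
1/(y(-5) + 18) + m(-8, 4)*(-142) = 1/((7 - 5) + 18) + (-45/8 + (9/8)*(-8))*(-142) = 1/(2 + 18) + (-45/8 - 9)*(-142) = 1/20 - 117/8*(-142) = 1/20 + 8307/4 = 10384/5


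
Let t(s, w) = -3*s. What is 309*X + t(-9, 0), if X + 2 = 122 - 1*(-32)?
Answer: 46995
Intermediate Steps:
X = 152 (X = -2 + (122 - 1*(-32)) = -2 + (122 + 32) = -2 + 154 = 152)
309*X + t(-9, 0) = 309*152 - 3*(-9) = 46968 + 27 = 46995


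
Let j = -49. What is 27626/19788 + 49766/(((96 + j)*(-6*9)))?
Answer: -76221235/4185162 ≈ -18.212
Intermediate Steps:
27626/19788 + 49766/(((96 + j)*(-6*9))) = 27626/19788 + 49766/(((96 - 49)*(-6*9))) = 27626*(1/19788) + 49766/((47*(-54))) = 13813/9894 + 49766/(-2538) = 13813/9894 + 49766*(-1/2538) = 13813/9894 - 24883/1269 = -76221235/4185162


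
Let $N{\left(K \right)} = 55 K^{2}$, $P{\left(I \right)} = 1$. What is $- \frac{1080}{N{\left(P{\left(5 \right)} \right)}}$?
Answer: $- \frac{216}{11} \approx -19.636$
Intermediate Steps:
$- \frac{1080}{N{\left(P{\left(5 \right)} \right)}} = - \frac{1080}{55 \cdot 1^{2}} = - \frac{1080}{55 \cdot 1} = - \frac{1080}{55} = \left(-1080\right) \frac{1}{55} = - \frac{216}{11}$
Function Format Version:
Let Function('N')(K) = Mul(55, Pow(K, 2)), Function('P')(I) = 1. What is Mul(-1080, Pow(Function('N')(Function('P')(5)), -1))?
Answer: Rational(-216, 11) ≈ -19.636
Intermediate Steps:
Mul(-1080, Pow(Function('N')(Function('P')(5)), -1)) = Mul(-1080, Pow(Mul(55, Pow(1, 2)), -1)) = Mul(-1080, Pow(Mul(55, 1), -1)) = Mul(-1080, Pow(55, -1)) = Mul(-1080, Rational(1, 55)) = Rational(-216, 11)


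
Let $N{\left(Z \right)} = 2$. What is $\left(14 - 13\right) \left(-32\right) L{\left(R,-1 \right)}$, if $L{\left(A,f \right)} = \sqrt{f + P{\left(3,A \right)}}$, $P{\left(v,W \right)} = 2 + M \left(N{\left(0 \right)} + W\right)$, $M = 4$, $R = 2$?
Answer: $- 32 \sqrt{17} \approx -131.94$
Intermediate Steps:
$P{\left(v,W \right)} = 10 + 4 W$ ($P{\left(v,W \right)} = 2 + 4 \left(2 + W\right) = 2 + \left(8 + 4 W\right) = 10 + 4 W$)
$L{\left(A,f \right)} = \sqrt{10 + f + 4 A}$ ($L{\left(A,f \right)} = \sqrt{f + \left(10 + 4 A\right)} = \sqrt{10 + f + 4 A}$)
$\left(14 - 13\right) \left(-32\right) L{\left(R,-1 \right)} = \left(14 - 13\right) \left(-32\right) \sqrt{10 - 1 + 4 \cdot 2} = 1 \left(-32\right) \sqrt{10 - 1 + 8} = - 32 \sqrt{17}$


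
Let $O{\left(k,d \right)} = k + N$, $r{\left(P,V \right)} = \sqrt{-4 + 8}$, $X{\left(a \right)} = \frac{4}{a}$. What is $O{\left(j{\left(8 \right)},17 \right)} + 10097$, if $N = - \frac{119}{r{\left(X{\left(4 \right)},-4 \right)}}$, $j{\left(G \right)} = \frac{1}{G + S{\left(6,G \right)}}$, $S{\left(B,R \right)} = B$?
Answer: $\frac{70263}{7} \approx 10038.0$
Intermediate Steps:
$r{\left(P,V \right)} = 2$ ($r{\left(P,V \right)} = \sqrt{4} = 2$)
$j{\left(G \right)} = \frac{1}{6 + G}$ ($j{\left(G \right)} = \frac{1}{G + 6} = \frac{1}{6 + G}$)
$N = - \frac{119}{2} \approx -59.5$
$O{\left(k,d \right)} = - \frac{119}{2} + k$ ($O{\left(k,d \right)} = k - \frac{119}{2} = - \frac{119}{2} + k$)
$O{\left(j{\left(8 \right)},17 \right)} + 10097 = \left(- \frac{119}{2} + \frac{1}{6 + 8}\right) + 10097 = \left(- \frac{119}{2} + \frac{1}{14}\right) + 10097 = - \frac{416}{7} + 10097 = \frac{70263}{7}$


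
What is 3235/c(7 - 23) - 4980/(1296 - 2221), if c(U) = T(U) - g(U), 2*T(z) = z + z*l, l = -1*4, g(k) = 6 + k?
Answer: 632339/6290 ≈ 100.53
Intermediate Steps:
l = -4
T(z) = -3*z/2 (T(z) = (z + z*(-4))/2 = (z - 4*z)/2 = (-3*z)/2 = -3*z/2)
c(U) = -6 - 5*U/2 (c(U) = -3*U/2 - (6 + U) = -3*U/2 + (-6 - U) = -6 - 5*U/2)
3235/c(7 - 23) - 4980/(1296 - 2221) = 3235/(-6 - 5*(7 - 23)/2) - 4980/(1296 - 2221) = 3235/(-6 - 5/2*(-16)) - 4980/(-925) = 3235/(-6 + 40) - 4980*(-1/925) = 3235/34 + 996/185 = 632339/6290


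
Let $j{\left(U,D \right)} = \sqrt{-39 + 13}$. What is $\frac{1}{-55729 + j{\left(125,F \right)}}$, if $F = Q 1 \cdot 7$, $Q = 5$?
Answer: $- \frac{55729}{3105721467} - \frac{i \sqrt{26}}{3105721467} \approx -1.7944 \cdot 10^{-5} - 1.6418 \cdot 10^{-9} i$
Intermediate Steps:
$F = 35$ ($F = 5 \cdot 1 \cdot 7 = 5 \cdot 7 = 35$)
$j{\left(U,D \right)} = i \sqrt{26}$ ($j{\left(U,D \right)} = \sqrt{-26} = i \sqrt{26}$)
$\frac{1}{-55729 + j{\left(125,F \right)}} = \frac{1}{-55729 + i \sqrt{26}}$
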